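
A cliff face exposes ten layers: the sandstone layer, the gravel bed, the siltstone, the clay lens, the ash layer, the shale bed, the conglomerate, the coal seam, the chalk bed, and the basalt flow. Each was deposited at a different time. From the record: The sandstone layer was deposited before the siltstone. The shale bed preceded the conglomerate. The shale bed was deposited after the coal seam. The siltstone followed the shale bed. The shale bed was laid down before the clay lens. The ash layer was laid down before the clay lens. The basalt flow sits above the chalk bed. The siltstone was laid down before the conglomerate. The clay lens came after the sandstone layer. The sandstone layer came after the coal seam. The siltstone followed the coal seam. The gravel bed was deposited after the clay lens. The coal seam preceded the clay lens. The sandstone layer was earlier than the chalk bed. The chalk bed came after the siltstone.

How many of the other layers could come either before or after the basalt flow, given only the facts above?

4

Forced before the basalt flow: the chalk bed, the coal seam, the sandstone layer, the shale bed, and the siltstone.
That leaves the ash layer, the clay lens, the conglomerate, and the gravel bed with no forced order relative to the basalt flow — 4.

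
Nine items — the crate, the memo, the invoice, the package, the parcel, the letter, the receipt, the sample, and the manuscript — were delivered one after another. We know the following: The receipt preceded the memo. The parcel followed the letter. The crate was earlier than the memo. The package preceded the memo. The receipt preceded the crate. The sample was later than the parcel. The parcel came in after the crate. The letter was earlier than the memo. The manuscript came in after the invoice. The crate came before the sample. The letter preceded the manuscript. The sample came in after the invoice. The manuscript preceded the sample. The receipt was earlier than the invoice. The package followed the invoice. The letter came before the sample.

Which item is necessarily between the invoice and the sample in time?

Tracing the constraints gives the invoice → the manuscript → the sample, so the manuscript sits after the invoice and before the sample.
No other item is forced both after the invoice and before the sample.

the manuscript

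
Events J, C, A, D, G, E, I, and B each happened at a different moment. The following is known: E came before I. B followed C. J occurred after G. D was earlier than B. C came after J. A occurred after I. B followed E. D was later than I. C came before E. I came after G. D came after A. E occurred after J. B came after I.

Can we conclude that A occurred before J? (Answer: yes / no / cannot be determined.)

no

Tracing the constraints gives J → E → I → A, so J must come before A.
That means A cannot be before J.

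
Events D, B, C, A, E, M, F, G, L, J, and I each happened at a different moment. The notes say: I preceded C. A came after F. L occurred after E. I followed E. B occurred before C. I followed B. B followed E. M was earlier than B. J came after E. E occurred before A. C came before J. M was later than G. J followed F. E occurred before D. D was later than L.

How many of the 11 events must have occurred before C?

5

Directly stated before C: B and I.
E reaches C via E → B → C.
G reaches C via G → M → B → C.
M reaches C via M → B → C.
That's B, E, G, I, and M — 5 in all.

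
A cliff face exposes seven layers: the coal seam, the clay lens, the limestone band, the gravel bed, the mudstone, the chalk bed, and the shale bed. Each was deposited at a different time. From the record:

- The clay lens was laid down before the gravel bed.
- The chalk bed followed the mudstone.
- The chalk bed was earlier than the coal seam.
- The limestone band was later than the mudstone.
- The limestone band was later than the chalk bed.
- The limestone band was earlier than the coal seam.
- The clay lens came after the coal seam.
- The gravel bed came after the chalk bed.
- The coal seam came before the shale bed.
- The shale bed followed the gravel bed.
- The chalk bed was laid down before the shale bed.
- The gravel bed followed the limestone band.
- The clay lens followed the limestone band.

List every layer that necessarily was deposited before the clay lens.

the chalk bed, the coal seam, the limestone band, the mudstone

Directly stated before the clay lens: the coal seam and the limestone band.
The chalk bed reaches the clay lens via the chalk bed → the limestone band → the clay lens.
The mudstone reaches the clay lens via the mudstone → the limestone band → the clay lens.
No chain forces the shale bed (or any of the others) ahead of the clay lens.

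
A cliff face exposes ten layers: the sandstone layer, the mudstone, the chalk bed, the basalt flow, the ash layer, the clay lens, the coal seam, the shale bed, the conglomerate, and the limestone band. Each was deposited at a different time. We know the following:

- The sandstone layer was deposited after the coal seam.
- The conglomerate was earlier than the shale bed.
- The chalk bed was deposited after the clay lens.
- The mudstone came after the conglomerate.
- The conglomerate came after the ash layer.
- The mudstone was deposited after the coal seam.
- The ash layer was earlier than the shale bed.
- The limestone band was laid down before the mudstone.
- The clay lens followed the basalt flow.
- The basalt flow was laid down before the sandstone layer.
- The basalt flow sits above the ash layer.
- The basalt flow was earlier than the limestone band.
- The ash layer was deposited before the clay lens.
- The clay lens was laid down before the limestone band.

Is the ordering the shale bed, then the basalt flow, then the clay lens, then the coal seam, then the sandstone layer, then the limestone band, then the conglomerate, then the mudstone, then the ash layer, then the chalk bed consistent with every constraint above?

The constraints require the ash layer before the basalt flow, but in the proposed sequence the basalt flow appears ahead of the ash layer. That one violation is enough.

no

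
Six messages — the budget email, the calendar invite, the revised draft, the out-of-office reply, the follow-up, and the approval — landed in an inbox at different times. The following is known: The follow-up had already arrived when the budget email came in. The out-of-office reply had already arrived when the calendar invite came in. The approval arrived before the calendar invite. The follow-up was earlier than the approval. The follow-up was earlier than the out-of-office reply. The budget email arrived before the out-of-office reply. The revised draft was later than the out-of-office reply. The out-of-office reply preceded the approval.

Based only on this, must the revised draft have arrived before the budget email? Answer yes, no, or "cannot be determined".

Tracing the constraints gives the budget email → the out-of-office reply → the revised draft, so the budget email must come before the revised draft.
That means the revised draft cannot be before the budget email.

no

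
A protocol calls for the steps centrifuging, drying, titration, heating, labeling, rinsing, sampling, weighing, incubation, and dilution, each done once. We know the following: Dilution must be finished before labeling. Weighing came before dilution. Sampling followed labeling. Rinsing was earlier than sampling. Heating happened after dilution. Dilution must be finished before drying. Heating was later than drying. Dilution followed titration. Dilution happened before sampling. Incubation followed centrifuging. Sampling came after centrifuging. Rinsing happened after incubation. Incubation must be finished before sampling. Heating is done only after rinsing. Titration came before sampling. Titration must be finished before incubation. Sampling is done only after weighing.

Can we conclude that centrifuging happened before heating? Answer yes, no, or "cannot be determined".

yes

Chain the constraints: centrifuging → incubation → rinsing → heating. Each link is directly stated, so centrifuging comes before heating.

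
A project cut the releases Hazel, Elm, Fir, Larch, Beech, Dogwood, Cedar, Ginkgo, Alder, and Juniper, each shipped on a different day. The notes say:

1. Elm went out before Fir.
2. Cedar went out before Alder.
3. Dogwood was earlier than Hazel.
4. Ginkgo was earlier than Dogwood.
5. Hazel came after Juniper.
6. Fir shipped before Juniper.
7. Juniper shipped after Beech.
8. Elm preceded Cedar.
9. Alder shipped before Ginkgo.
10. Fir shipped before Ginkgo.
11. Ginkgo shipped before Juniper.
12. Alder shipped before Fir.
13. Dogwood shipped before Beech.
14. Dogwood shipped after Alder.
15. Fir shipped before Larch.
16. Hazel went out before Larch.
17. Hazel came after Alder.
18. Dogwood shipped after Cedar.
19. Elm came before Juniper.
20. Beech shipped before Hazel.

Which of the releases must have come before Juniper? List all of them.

Alder, Beech, Cedar, Dogwood, Elm, Fir, Ginkgo

Directly stated before Juniper: Beech, Elm, Fir, and Ginkgo.
Alder reaches Juniper via Alder → Ginkgo → Juniper.
Cedar reaches Juniper via Cedar → Dogwood → Beech → Juniper.
Dogwood reaches Juniper via Dogwood → Beech → Juniper.
No chain forces Larch (or any of the others) ahead of Juniper.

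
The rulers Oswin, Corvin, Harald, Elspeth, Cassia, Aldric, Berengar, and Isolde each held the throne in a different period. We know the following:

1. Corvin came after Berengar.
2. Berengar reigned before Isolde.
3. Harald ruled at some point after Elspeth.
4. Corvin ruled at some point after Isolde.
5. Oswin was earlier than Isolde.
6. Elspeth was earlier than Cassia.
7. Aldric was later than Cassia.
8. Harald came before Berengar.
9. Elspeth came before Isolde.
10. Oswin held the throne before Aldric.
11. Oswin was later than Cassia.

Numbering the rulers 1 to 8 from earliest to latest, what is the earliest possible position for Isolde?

Berengar, Cassia, Elspeth, Harald, and Oswin must all come before Isolde — 5 forced predecessors.
Nothing else is forced ahead of Isolde, so their earliest slot is position 5 + 1 = 6.

6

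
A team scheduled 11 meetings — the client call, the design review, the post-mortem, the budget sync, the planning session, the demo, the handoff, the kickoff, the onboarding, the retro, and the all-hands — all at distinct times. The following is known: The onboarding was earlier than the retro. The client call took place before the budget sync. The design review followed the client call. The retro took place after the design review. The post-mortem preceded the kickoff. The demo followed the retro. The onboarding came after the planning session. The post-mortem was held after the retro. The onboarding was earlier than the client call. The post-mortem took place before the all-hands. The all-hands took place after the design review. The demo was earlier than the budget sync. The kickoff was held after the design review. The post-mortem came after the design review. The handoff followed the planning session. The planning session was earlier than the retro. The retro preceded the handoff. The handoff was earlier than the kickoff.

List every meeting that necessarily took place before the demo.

the client call, the design review, the onboarding, the planning session, the retro

Directly stated before the demo: the retro.
The client call reaches the demo via the client call → the design review → the retro → the demo.
The design review reaches the demo via the design review → the retro → the demo.
The onboarding reaches the demo via the onboarding → the retro → the demo.
Likewise the planning session reaches the demo by chaining the stated constraints.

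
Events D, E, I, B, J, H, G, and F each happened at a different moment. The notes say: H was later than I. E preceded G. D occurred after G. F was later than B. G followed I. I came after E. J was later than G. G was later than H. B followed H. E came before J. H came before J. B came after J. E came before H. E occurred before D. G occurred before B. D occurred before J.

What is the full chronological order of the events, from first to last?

E, I, H, G, D, J, B, F

The constraints fix every adjacent pair, so only one ordering works:
E → I → H → G → D → J → B → F.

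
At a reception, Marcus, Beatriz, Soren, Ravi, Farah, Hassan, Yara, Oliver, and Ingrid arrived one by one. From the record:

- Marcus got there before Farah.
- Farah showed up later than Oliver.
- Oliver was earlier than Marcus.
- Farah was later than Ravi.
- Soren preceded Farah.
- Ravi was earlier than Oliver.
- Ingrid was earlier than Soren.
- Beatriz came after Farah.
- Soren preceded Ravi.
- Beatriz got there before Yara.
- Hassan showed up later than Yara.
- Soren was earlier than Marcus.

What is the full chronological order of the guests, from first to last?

Ingrid, Soren, Ravi, Oliver, Marcus, Farah, Beatriz, Yara, Hassan

The constraints fix every adjacent pair, so only one ordering works:
Ingrid → Soren → Ravi → Oliver → Marcus → Farah → Beatriz → Yara → Hassan.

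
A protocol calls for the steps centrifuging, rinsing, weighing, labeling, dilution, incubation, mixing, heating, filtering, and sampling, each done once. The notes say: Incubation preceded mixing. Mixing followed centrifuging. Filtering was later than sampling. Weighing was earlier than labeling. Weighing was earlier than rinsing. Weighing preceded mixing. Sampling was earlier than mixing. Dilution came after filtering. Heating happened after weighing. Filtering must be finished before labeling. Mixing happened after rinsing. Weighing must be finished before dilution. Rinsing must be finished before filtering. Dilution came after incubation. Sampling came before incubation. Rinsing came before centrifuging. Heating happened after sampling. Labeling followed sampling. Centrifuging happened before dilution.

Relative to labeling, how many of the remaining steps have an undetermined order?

Forced before labeling: filtering, rinsing, sampling, and weighing.
That leaves centrifuging, dilution, heating, incubation, and mixing with no forced order relative to labeling — 5.

5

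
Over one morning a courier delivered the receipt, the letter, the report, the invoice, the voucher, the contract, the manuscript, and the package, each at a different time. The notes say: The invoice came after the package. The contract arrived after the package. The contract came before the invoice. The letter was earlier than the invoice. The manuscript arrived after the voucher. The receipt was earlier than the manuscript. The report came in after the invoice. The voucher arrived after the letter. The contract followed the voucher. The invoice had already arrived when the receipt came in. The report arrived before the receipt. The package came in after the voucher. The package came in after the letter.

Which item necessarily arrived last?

Every other item has a chain of constraints placing it before the manuscript, so the manuscript is last.

the manuscript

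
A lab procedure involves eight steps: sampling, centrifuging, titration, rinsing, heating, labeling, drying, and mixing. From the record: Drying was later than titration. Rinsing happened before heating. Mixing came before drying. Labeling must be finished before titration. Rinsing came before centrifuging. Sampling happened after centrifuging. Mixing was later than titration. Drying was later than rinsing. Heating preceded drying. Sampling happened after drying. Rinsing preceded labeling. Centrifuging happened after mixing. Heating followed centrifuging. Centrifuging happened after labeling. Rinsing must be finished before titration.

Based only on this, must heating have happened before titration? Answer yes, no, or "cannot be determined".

Tracing the constraints gives titration → mixing → centrifuging → heating, so titration must come before heating.
That means heating cannot be before titration.

no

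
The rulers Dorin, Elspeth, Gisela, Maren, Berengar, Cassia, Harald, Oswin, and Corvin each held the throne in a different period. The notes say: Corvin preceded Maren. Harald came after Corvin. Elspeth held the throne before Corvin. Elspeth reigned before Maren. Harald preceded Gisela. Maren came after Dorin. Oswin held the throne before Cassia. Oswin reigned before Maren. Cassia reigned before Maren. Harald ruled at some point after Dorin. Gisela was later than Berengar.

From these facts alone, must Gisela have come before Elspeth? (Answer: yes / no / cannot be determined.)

no

Tracing the constraints gives Elspeth → Corvin → Harald → Gisela, so Elspeth must come before Gisela.
That means Gisela cannot be before Elspeth.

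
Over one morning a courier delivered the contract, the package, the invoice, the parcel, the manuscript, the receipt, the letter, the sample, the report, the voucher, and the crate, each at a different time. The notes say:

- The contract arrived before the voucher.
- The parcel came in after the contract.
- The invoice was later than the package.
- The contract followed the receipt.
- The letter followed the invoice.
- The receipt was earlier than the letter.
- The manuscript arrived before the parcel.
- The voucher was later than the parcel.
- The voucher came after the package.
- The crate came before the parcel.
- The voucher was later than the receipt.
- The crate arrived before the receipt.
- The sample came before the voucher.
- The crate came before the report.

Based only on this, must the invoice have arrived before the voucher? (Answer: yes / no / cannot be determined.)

No chain of stated constraints runs from the invoice to the voucher, and none runs from the voucher to the invoice either.
So the relative order of the invoice and the voucher is not fixed by the given facts.

cannot be determined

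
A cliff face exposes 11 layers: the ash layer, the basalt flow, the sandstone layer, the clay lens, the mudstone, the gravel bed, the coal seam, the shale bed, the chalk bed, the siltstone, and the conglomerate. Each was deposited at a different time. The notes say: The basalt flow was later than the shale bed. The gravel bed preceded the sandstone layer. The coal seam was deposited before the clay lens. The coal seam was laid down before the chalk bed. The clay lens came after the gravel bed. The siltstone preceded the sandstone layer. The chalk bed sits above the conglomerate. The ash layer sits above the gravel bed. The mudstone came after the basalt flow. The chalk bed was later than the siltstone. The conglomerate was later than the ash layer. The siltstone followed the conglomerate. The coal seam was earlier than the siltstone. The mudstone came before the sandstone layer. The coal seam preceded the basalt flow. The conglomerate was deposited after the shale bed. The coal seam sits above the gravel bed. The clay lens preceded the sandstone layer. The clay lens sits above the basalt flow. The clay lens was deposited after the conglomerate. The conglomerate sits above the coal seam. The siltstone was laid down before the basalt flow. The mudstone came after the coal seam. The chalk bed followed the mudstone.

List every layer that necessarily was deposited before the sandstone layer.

the ash layer, the basalt flow, the clay lens, the coal seam, the conglomerate, the gravel bed, the mudstone, the shale bed, the siltstone

Directly stated before the sandstone layer: the clay lens, the gravel bed, the mudstone, and the siltstone.
The ash layer reaches the sandstone layer via the ash layer → the conglomerate → the siltstone → the sandstone layer.
The basalt flow reaches the sandstone layer via the basalt flow → the clay lens → the sandstone layer.
The coal seam reaches the sandstone layer via the coal seam → the mudstone → the sandstone layer.
Likewise the conglomerate and the shale bed each reach the sandstone layer by chaining the stated constraints.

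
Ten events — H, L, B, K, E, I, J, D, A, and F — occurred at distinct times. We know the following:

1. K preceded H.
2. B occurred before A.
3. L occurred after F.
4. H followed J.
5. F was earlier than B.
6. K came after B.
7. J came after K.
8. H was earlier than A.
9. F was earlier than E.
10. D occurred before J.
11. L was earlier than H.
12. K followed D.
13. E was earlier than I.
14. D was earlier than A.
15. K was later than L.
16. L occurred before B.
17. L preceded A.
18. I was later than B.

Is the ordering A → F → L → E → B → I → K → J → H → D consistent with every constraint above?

The constraints require D before A, but in the proposed sequence A appears ahead of D. That one violation is enough.

no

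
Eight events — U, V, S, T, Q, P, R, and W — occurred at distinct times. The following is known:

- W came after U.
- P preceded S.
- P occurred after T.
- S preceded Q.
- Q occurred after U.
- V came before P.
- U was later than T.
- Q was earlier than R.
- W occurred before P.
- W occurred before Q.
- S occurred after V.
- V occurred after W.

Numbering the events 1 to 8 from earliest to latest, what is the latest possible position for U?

U must come before P, Q, R, S, V, and W — 6 events forced after it.
Everything else can be placed before U in some valid order, so U can sit as late as position 8 − 6 = 2.

2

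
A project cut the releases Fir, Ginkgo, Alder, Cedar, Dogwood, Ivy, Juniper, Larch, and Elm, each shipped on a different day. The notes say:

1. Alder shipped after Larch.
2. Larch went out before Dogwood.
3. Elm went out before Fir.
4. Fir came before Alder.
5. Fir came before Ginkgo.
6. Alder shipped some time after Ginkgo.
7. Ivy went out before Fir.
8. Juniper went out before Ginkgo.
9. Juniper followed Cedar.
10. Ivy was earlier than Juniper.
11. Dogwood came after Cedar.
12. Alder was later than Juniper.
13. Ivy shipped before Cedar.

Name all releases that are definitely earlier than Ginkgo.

Cedar, Elm, Fir, Ivy, Juniper

Directly stated before Ginkgo: Fir and Juniper.
Cedar reaches Ginkgo via Cedar → Juniper → Ginkgo.
Elm reaches Ginkgo via Elm → Fir → Ginkgo.
Ivy reaches Ginkgo via Ivy → Fir → Ginkgo.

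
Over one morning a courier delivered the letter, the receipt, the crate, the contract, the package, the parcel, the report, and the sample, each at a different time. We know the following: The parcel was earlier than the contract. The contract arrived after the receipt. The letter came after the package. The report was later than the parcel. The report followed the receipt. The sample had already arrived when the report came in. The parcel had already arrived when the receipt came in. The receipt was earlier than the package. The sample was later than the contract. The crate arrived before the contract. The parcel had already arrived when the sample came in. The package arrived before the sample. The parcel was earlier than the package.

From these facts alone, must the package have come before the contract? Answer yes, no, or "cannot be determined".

No chain of stated constraints runs from the package to the contract, and none runs from the contract to the package either.
So the relative order of the package and the contract is not fixed by the given facts.

cannot be determined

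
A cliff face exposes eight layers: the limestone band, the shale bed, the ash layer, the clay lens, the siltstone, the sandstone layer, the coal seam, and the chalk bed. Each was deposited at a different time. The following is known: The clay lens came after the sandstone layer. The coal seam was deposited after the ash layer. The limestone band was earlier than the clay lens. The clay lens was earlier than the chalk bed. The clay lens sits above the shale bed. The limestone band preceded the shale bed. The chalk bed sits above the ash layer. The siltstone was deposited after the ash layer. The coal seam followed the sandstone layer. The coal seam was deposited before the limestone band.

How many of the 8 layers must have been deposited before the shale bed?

Directly stated before the shale bed: the limestone band.
The ash layer reaches the shale bed via the ash layer → the coal seam → the limestone band → the shale bed.
The coal seam reaches the shale bed via the coal seam → the limestone band → the shale bed.
The sandstone layer reaches the shale bed via the sandstone layer → the coal seam → the limestone band → the shale bed.
That's the ash layer, the coal seam, the limestone band, and the sandstone layer — 4 in all.

4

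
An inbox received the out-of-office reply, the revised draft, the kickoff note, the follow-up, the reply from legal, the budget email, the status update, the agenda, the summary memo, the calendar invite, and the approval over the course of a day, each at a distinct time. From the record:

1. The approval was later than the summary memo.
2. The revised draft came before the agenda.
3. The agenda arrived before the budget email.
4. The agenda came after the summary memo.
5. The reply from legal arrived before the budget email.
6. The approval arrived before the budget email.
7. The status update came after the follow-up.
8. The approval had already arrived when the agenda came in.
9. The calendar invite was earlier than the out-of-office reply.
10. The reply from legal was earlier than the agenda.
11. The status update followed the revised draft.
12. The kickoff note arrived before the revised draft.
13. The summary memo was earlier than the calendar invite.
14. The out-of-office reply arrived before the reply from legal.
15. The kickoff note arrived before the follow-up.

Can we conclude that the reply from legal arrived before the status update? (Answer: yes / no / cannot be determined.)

No chain of stated constraints runs from the reply from legal to the status update, and none runs from the status update to the reply from legal either.
So the relative order of the reply from legal and the status update is not fixed by the given facts.

cannot be determined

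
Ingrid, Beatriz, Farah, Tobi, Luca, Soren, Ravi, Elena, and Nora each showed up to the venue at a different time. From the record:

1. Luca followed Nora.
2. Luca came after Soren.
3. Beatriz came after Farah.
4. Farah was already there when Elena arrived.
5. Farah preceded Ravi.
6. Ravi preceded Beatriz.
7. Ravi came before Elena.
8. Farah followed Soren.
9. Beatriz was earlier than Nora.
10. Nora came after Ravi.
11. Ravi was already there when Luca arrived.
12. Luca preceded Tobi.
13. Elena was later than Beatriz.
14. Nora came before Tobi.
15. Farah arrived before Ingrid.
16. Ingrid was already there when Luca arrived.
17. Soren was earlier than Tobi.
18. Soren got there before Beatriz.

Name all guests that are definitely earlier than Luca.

Directly stated before Luca: Ingrid, Nora, Ravi, and Soren.
Beatriz reaches Luca via Beatriz → Nora → Luca.
Farah reaches Luca via Farah → Ingrid → Luca.
No chain forces Elena (or any of the others) ahead of Luca.

Beatriz, Farah, Ingrid, Nora, Ravi, Soren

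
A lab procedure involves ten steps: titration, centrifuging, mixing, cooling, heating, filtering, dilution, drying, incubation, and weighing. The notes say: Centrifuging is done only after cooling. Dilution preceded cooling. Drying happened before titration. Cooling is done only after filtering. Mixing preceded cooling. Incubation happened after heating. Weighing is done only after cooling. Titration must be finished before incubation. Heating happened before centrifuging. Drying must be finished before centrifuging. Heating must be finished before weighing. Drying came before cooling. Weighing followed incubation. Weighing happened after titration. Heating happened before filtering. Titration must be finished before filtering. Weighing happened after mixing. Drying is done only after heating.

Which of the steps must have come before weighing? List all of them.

Directly stated before weighing: cooling, heating, incubation, mixing, and titration.
Dilution reaches weighing via dilution → cooling → weighing.
Drying reaches weighing via drying → cooling → weighing.
Filtering reaches weighing via filtering → cooling → weighing.
No chain forces centrifuging ahead of weighing.

cooling, dilution, drying, filtering, heating, incubation, mixing, titration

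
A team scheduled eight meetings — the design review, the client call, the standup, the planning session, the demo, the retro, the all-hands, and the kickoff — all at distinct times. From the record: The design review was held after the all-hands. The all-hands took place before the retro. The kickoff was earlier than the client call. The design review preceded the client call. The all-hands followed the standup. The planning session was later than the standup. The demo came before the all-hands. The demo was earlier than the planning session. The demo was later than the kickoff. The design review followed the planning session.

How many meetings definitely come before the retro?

Directly stated before the retro: the all-hands.
The demo reaches the retro via the demo → the all-hands → the retro.
The kickoff reaches the retro via the kickoff → the demo → the all-hands → the retro.
The standup reaches the retro via the standup → the all-hands → the retro.
That's the all-hands, the demo, the kickoff, and the standup — 4 in all.

4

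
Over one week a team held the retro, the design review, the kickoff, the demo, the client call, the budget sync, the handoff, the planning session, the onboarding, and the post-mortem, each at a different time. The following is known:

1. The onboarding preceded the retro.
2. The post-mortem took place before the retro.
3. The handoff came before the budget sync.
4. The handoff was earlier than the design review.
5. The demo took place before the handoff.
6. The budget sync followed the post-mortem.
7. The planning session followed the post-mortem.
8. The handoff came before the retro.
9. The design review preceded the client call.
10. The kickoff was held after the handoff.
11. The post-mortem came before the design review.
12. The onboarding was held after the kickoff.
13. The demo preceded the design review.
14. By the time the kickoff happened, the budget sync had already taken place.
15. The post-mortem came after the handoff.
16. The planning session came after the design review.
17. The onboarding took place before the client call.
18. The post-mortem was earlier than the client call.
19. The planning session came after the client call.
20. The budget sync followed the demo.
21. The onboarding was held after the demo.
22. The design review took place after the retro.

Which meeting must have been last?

Every other meeting has a chain of constraints placing it before the planning session, so the planning session is last.

the planning session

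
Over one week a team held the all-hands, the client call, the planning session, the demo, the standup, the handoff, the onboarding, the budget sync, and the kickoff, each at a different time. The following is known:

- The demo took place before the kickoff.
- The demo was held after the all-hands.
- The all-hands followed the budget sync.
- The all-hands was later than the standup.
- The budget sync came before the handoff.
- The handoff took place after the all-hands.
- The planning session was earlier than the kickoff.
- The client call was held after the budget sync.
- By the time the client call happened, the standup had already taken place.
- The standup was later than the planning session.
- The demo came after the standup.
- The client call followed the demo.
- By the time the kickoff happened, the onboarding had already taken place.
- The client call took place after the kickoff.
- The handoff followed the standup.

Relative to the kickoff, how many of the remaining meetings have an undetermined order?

1

Forced before the kickoff: the all-hands, the budget sync, the demo, the onboarding, the planning session, and the standup; forced after the kickoff: the client call.
That leaves the handoff with no forced order relative to the kickoff — 1.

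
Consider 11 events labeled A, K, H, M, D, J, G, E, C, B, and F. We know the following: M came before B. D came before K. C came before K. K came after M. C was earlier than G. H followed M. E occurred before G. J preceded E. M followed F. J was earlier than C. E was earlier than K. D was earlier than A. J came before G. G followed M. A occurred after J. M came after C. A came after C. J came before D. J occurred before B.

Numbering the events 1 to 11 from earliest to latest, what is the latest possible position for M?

7

M must come before B, G, H, and K — 4 events forced after it.
Everything else can be placed before M in some valid order, so M can sit as late as position 11 − 4 = 7.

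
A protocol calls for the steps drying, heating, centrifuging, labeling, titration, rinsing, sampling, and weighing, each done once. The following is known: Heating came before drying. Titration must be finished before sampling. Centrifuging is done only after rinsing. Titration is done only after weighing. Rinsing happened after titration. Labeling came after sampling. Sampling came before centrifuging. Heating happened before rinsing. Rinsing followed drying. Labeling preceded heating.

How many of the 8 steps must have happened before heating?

4

Directly stated before heating: labeling.
Sampling reaches heating via sampling → labeling → heating.
Titration reaches heating via titration → sampling → labeling → heating.
Weighing reaches heating via weighing → titration → sampling → labeling → heating.
No chain forces drying (or any of the others) ahead of heating.
That's labeling, sampling, titration, and weighing — 4 in all.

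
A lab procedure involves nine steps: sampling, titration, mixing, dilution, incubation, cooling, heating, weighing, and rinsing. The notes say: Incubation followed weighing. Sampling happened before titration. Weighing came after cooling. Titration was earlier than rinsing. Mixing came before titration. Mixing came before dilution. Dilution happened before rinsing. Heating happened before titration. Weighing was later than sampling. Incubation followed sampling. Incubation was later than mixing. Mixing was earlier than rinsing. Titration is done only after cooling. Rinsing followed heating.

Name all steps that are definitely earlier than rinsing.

Directly stated before rinsing: dilution, heating, mixing, and titration.
Cooling reaches rinsing via cooling → titration → rinsing.
Sampling reaches rinsing via sampling → titration → rinsing.

cooling, dilution, heating, mixing, sampling, titration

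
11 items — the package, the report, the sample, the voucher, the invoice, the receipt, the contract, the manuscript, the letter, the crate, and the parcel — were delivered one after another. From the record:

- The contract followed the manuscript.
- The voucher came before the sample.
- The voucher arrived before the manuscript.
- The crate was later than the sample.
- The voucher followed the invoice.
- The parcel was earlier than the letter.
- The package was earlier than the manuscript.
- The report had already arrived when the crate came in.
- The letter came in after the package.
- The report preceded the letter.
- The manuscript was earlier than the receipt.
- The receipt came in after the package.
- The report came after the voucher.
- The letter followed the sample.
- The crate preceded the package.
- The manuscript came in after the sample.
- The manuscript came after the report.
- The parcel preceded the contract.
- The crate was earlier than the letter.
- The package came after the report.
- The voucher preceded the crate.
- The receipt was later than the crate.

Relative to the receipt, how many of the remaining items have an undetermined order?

Forced before the receipt: the crate, the invoice, the manuscript, the package, the report, the sample, and the voucher.
That leaves the contract, the letter, and the parcel with no forced order relative to the receipt — 3.

3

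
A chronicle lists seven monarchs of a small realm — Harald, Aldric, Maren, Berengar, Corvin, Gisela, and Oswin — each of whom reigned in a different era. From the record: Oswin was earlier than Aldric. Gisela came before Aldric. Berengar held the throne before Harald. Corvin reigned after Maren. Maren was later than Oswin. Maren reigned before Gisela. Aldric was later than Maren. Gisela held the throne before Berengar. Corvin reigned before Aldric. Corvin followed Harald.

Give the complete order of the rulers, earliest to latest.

Oswin, Maren, Gisela, Berengar, Harald, Corvin, Aldric

The constraints fix every adjacent pair, so only one ordering works:
Oswin → Maren → Gisela → Berengar → Harald → Corvin → Aldric.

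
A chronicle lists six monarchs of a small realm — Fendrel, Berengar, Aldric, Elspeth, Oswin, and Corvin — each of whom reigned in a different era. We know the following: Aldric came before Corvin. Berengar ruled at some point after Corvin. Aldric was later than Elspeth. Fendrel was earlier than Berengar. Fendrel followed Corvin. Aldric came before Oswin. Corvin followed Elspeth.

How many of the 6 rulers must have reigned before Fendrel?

3

Directly stated before Fendrel: Corvin.
Aldric reaches Fendrel via Aldric → Corvin → Fendrel.
Elspeth reaches Fendrel via Elspeth → Corvin → Fendrel.
That's Aldric, Corvin, and Elspeth — 3 in all.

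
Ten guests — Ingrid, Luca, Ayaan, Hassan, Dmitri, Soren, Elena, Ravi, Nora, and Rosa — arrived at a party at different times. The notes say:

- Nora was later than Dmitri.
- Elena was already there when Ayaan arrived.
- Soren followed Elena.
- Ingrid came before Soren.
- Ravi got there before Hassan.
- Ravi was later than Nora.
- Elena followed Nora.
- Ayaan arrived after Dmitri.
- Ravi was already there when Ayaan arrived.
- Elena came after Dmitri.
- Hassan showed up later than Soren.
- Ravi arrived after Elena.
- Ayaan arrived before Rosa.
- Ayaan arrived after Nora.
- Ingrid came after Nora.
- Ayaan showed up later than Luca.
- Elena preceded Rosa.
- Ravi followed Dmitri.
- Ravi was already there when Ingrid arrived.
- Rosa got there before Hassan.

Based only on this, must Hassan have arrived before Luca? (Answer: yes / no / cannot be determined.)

Tracing the constraints gives Luca → Ayaan → Rosa → Hassan, so Luca must come before Hassan.
That means Hassan cannot be before Luca.

no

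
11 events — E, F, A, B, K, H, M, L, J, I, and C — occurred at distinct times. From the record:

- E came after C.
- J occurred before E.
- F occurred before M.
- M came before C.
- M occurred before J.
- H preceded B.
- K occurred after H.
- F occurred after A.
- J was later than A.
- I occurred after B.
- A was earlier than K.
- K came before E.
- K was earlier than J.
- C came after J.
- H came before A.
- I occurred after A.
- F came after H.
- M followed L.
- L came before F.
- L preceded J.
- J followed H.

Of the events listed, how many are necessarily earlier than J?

6

Directly stated before J: A, H, K, L, and M.
F reaches J via F → M → J.
No chain forces C (or any of the others) ahead of J.
That's A, F, H, K, L, and M — 6 in all.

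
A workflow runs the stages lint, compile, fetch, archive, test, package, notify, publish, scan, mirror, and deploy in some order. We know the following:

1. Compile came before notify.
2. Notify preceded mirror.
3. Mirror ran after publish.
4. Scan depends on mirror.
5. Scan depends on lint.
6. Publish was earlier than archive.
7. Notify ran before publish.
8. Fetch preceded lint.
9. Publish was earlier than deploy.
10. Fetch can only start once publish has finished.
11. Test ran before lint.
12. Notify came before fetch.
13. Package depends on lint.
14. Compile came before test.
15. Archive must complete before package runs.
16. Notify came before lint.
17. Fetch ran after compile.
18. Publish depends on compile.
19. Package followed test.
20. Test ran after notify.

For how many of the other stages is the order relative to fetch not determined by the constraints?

4

Forced before fetch: compile, notify, and publish; forced after fetch: lint, package, and scan.
That leaves archive, deploy, mirror, and test with no forced order relative to fetch — 4.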